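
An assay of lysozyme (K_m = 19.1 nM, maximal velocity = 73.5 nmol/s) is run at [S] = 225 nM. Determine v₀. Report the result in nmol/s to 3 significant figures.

67.7 nmol/s

v = Vmax·[S]/(Km + [S]) = 73.5 × 225 / (19.1 + 225)
  = 16540 / 244.1 = 67.7 nmol/s.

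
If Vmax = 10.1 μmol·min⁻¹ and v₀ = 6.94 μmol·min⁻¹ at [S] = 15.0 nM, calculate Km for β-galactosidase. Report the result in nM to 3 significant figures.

From v = Vmax[S]/(Km+[S]), Km = [S](Vmax − v)/v.
Km = 15.0 × (10.1 − 6.94) / 6.94 = 47.40/6.94 = 6.83 nM.

6.83 nM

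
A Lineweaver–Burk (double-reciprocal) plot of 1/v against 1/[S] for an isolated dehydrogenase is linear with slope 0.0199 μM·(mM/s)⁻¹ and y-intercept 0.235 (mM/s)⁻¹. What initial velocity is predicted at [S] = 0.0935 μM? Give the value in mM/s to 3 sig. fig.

The y-intercept is 1/Vmax, so Vmax = 1/0.235 = 4.26 mM/s.
The slope is Km/Vmax, so Km = 0.0199 × 4.26 = 0.0847 μM.
Then v = 4.26 × 0.0935/(0.0847 + 0.0935) = 2.23 mM/s.

2.23 mM/s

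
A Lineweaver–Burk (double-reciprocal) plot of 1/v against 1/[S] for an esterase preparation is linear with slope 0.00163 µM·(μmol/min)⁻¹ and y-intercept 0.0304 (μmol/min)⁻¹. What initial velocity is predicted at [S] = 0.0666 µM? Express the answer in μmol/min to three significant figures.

18.2 μmol/min

The y-intercept is 1/Vmax, so Vmax = 1/0.0304 = 32.9 μmol/min.
The slope is Km/Vmax, so Km = 0.00163 × 32.9 = 0.0536 µM.
Then v = 32.9 × 0.0666/(0.0536 + 0.0666) = 18.2 μmol/min.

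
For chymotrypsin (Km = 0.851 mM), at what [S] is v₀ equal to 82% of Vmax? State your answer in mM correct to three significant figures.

v/Vmax = [S]/(Km+[S]) = 0.82, so [S] = Km·0.82/(1 − 0.82) = 0.851 × 4.556.
[S] = 3.88 mM.

3.88 mM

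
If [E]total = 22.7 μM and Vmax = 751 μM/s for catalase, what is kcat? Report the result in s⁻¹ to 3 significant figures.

33.1 s⁻¹

kcat = Vmax/[E]total = 751 μM/s / 22.7 μM = 33.1 s⁻¹.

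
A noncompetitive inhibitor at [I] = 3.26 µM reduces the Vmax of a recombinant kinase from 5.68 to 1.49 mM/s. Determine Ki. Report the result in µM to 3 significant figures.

1.16 µM

Noncompetitive: Vmax,app = Vmax/α with α = 1 + [I]/Ki.
α = Vmax/Vmax,app = 5.68/1.49 = 3.812.
Ki = [I]/(α − 1) = 3.26/2.812 = 1.16 µM.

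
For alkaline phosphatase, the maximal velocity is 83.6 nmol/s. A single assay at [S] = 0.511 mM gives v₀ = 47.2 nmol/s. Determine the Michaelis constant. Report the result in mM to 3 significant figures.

0.394 mM

v/Vmax = 47.2/83.6 = 0.5646 = [S]/(Km+[S]).
So Km + [S] = [S]/0.5646 = 0.9051 mM, giving Km = 0.9051 − 0.511 = 0.394 mM.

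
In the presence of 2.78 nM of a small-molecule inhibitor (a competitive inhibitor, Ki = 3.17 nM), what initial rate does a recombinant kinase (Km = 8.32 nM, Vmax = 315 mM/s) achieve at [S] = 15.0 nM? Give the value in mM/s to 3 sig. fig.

With α = 1 + [I]/Ki = 1 + 2.78/3.17 = 1.877, the competitive rate law is v = Vmax[S] / (αKm + [S]).
v = 315×15.0 / (1.877×8.32 + 15.0) = 4725/30.62 = 154 mM/s.

154 mM/s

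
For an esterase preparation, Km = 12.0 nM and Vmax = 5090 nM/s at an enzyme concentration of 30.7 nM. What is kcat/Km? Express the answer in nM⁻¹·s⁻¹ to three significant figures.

13.8 nM⁻¹·s⁻¹

kcat = Vmax/[E]total = 5090/30.7 = 166 s⁻¹.
kcat/Km = 166/12.0 = 13.8 nM⁻¹·s⁻¹.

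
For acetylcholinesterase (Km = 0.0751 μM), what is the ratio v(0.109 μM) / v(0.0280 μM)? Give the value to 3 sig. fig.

2.18

The fractional saturations are [S]/(Km+[S]) = 0.0280/0.1031 = 0.2716 and 0.109/0.1841 = 0.5921.
v₂/v₁ is just their ratio: 0.5921/0.2716 = 2.18.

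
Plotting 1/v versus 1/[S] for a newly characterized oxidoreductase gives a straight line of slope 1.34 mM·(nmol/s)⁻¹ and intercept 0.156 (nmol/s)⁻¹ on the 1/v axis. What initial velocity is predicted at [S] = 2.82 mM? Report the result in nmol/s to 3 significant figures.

1.58 nmol/s

The y-intercept is 1/Vmax, so Vmax = 1/0.156 = 6.41 nmol/s.
The slope is Km/Vmax, so Km = 1.34 × 6.41 = 8.59 mM.
Then v = 6.41 × 2.82/(8.59 + 2.82) = 1.58 nmol/s.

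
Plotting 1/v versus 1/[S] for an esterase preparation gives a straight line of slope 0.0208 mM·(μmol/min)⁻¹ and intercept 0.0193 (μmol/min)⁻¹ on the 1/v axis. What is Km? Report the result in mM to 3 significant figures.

y-intercept = 1/Vmax ⇒ Vmax = 51.8 μmol/min; slope = Km/Vmax ⇒ Km = slope × Vmax.
Km = 0.0208 × 51.8 = 1.08 mM.

1.08 mM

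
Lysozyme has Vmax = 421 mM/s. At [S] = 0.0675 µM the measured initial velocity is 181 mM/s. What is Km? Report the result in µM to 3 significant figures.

v/Vmax = 181/421 = 0.4299 = [S]/(Km+[S]).
So Km + [S] = [S]/0.4299 = 0.1570 µM, giving Km = 0.1570 − 0.0675 = 0.0895 µM.

0.0895 µM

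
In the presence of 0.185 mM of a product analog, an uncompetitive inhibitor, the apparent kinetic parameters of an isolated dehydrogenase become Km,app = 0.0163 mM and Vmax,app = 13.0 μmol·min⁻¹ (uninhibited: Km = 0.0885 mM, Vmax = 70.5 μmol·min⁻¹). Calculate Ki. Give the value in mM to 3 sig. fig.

0.0418 mM

Uncompetitive: Vmax,app = Vmax/α (and Km,app = Km/α) with α = 1 + [I]/Ki.
α = Vmax/Vmax,app = 70.5/13.0 = 5.423.
Since α = 1 + [I]/Ki, [I]/Ki = 5.423 − 1 = 4.423 and Ki = 0.185/4.423 = 0.0418 mM.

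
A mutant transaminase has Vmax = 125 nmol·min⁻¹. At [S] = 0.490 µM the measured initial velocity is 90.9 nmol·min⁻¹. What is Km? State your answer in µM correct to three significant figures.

0.184 µM

From v = Vmax[S]/(Km+[S]), Km = [S](Vmax − v)/v.
Km = 0.490 × (125 − 90.9) / 90.9 = 16.71/90.9 = 0.184 µM.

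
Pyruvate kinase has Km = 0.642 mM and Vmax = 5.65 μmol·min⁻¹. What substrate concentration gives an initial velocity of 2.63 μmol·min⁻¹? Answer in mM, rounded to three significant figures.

0.559 mM

Rearranging v = Vmax[S]/(Km+[S]) gives [S] = Km·v/(Vmax − v).
[S] = 0.642 × 2.63 / (5.65 − 2.63) = 1.688/3.020 = 0.559 mM.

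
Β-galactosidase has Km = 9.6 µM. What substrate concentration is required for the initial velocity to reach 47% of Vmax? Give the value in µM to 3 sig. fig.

8.51 µM

v/Vmax = [S]/(Km+[S]) = 0.47, so [S] = Km·0.47/(1 − 0.47) = 9.6 × 0.8868.
[S] = 8.51 µM.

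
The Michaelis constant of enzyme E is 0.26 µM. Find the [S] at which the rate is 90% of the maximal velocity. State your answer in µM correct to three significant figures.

2.34 µM

v/Vmax = [S]/(Km+[S]) = 0.9, so [S] = Km·0.9/(1 − 0.9) = 0.26 × 9.000.
[S] = 2.34 µM.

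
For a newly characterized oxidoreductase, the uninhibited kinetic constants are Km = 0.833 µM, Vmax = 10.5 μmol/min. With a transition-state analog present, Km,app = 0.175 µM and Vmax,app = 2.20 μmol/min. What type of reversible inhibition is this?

uncompetitive

Both Km and Vmax decrease by the same factor (~4.77-fold) — characteristic of uncompetitive inhibition.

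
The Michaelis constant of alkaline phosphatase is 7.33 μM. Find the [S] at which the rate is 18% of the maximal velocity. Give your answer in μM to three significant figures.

v/Vmax = [S]/(Km+[S]) = 0.18, so [S] = Km·0.18/(1 − 0.18) = 7.33 × 0.2195.
[S] = 1.61 μM.

1.61 μM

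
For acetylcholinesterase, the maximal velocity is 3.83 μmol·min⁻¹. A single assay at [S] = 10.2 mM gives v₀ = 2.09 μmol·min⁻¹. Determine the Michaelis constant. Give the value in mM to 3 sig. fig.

8.49 mM

v/Vmax = 2.09/3.83 = 0.5457 = [S]/(Km+[S]).
So Km + [S] = [S]/0.5457 = 18.69 mM, giving Km = 18.69 − 10.2 = 8.49 mM.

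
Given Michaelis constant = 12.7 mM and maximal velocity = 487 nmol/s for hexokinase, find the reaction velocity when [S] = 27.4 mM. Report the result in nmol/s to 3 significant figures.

333 nmol/s

v = Vmax·[S]/(Km + [S]) = 487 × 27.4 / (12.7 + 27.4)
  = 13340 / 40.10 = 333 nmol/s.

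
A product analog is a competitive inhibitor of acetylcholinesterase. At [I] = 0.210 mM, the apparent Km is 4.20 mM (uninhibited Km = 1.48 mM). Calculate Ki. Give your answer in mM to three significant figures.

Competitive: Km,app = α·Km with α = 1 + [I]/Ki.
α = Km,app/Km = 4.20/1.48 = 2.838.
Since α = 1 + [I]/Ki, [I]/Ki = 2.838 − 1 = 1.838 and Ki = 0.210/1.838 = 0.114 mM.

0.114 mM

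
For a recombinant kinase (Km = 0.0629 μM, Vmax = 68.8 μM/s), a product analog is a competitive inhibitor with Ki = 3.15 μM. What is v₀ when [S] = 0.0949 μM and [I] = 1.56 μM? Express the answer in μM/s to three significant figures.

With α = 1 + [I]/Ki = 1 + 1.56/3.15 = 1.495, the competitive rate law is v = Vmax[S] / (αKm + [S]).
v = 68.8×0.0949 / (1.495×0.0629 + 0.0949) = 6.529/0.1890 = 34.6 μM/s.

34.6 μM/s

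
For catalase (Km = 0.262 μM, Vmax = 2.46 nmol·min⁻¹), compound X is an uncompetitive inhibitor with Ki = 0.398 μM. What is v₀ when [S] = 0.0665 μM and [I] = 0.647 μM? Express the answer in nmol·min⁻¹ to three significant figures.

α = 1 + [I]/Ki = 1 + 0.647/0.398 = 2.626.
For an uncompetitive inhibitor, both parameters are divided by α, giving Vmax/α and Km/α: Km,app = 0.0998 μM, Vmax,app = 0.937 nmol·min⁻¹.
v = Vmax,app·[S]/(Km,app + [S]) = 0.937 × 0.0665/(0.0998 + 0.0665) = 0.375 nmol·min⁻¹.

0.375 nmol·min⁻¹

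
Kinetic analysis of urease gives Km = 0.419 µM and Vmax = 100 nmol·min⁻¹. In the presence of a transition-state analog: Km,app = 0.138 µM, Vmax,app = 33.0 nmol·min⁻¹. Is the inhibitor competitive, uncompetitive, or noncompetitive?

uncompetitive

Both Km and Vmax decrease by the same factor (~3.03-fold) — characteristic of uncompetitive inhibition.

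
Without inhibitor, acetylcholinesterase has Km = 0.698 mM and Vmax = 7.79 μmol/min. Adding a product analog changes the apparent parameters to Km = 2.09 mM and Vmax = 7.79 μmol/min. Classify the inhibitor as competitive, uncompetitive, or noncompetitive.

Km increases (0.698 → 2.09 mM) while Vmax is unchanged — the hallmark of competitive inhibition.

competitive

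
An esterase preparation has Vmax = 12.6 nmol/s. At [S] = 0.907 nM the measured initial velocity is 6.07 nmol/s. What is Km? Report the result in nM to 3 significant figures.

0.976 nM

From v = Vmax[S]/(Km+[S]), Km = [S](Vmax − v)/v.
Km = 0.907 × (12.6 − 6.07) / 6.07 = 5.923/6.07 = 0.976 nM.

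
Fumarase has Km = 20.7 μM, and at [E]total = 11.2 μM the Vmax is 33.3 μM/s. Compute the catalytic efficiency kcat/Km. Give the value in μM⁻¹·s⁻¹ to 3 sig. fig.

0.144 μM⁻¹·s⁻¹

kcat = Vmax/[E]total = 33.3/11.2 = 2.97 s⁻¹.
kcat/Km = 2.97/20.7 = 0.144 μM⁻¹·s⁻¹.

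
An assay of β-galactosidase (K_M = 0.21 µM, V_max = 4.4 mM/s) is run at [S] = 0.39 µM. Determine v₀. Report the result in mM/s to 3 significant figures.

v = Vmax·[S]/(Km + [S]) = 4.4 × 0.39 / (0.21 + 0.39)
  = 1.716 / 0.6000 = 2.86 mM/s.

2.86 mM/s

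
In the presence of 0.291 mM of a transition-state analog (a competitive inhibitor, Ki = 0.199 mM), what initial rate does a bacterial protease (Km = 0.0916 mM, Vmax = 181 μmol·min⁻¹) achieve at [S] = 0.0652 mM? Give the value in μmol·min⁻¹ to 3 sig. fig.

40.6 μmol·min⁻¹

With α = 1 + [I]/Ki = 1 + 0.291/0.199 = 2.462, the competitive rate law is v = Vmax[S] / (αKm + [S]).
v = 181×0.0652 / (2.462×0.0916 + 0.0652) = 11.80/0.2907 = 40.6 μmol·min⁻¹.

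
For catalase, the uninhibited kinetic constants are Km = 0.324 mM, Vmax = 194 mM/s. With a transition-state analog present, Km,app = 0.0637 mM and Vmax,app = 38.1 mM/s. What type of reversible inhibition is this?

Both Km and Vmax decrease by the same factor (~5.09-fold) — characteristic of uncompetitive inhibition.

uncompetitive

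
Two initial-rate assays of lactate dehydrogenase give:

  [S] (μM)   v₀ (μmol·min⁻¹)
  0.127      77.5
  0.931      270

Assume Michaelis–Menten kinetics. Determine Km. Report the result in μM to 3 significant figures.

0.601 μM

In reciprocal form, 1/v = (Km/Vmax)·(1/[S]) + 1/Vmax. The two points give (1/[S], 1/v) = (7.874, 0.01290) and (1.074, 0.003704).
Slope = (0.01290 − 0.003704)/(7.874 − 1.074) = 0.001353; intercept = 0.01290 − 0.001353×7.874 = 0.002251.
Vmax = 1/intercept = 444 μmol·min⁻¹; Km = slope × Vmax = 0.001353 × 444 = 0.601 μM.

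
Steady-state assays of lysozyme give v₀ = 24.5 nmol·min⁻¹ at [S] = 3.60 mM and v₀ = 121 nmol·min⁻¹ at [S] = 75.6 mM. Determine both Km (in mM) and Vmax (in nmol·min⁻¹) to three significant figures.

In reciprocal form, 1/v = (Km/Vmax)·(1/[S]) + 1/Vmax. The two points give (1/[S], 1/v) = (0.2778, 0.04082) and (0.01323, 0.008264).
Slope = (0.04082 − 0.008264)/(0.2778 − 0.01323) = 0.1230; intercept = 0.04082 − 0.1230×0.2778 = 0.006637.
Vmax = 1/intercept = 151 nmol·min⁻¹; Km = slope × Vmax = 0.1230 × 151 = 18.5 mM.

Km = 18.5 mM; Vmax = 151 nmol·min⁻¹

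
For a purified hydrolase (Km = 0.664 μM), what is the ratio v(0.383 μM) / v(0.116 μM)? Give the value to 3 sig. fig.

Since Vmax cancels, v₂/v₁ = [S]₂(Km+[S]₁) / [S]₁(Km+[S]₂).
= 0.383×(0.664+0.116) / (0.116×(0.664+0.383)) = 0.2987/0.1215 = 2.46.

2.46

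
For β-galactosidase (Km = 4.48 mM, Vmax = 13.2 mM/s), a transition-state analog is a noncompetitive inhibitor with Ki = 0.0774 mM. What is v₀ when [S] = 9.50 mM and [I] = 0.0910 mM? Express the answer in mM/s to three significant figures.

4.12 mM/s

With α = 1 + [I]/Ki = 1 + 0.0910/0.0774 = 2.176, the noncompetitive rate law is v = (Vmax/α)·[S] / (Km + [S]).
v = (13.2/2.176)×9.50 / (4.48 + 9.50) = 57.64/13.98 = 4.12 mM/s.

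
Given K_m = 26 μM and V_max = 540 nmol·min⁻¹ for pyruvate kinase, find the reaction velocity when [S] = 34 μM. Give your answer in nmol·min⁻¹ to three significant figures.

306 nmol·min⁻¹

v = Vmax·[S]/(Km + [S]) = 540 × 34 / (26 + 34)
  = 18360 / 60.00 = 306 nmol·min⁻¹.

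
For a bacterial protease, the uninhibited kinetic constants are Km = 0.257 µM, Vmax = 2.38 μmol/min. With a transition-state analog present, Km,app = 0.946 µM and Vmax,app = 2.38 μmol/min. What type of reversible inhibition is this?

competitive

Km increases (0.257 → 0.946 µM) while Vmax is unchanged — the hallmark of competitive inhibition.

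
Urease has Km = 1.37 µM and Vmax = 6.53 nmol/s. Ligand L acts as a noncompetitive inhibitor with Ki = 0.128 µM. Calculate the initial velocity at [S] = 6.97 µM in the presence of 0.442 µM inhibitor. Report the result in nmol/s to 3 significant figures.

1.23 nmol/s

α = 1 + [I]/Ki = 1 + 0.442/0.128 = 4.453.
For a noncompetitive inhibitor, Vmax is reduced to Vmax/α while Km is unchanged: Km,app = 1.37 µM, Vmax,app = 1.47 nmol/s.
v = Vmax,app·[S]/(Km,app + [S]) = 1.47 × 6.97/(1.37 + 6.97) = 1.23 nmol/s.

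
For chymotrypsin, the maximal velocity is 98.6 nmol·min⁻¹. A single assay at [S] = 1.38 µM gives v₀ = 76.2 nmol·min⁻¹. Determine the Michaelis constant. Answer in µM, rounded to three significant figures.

0.406 µM

From v = Vmax[S]/(Km+[S]), Km = [S](Vmax − v)/v.
Km = 1.38 × (98.6 − 76.2) / 76.2 = 30.91/76.2 = 0.406 µM.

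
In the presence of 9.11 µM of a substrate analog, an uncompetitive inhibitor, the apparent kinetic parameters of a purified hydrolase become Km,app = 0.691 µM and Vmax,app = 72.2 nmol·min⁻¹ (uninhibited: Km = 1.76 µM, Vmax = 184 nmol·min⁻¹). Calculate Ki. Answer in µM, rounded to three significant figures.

Uncompetitive: Vmax,app = Vmax/α (and Km,app = Km/α) with α = 1 + [I]/Ki.
α = Vmax/Vmax,app = 184/72.2 = 2.548.
Ki = [I]/(α − 1) = 9.11/1.548 = 5.88 µM.

5.88 µM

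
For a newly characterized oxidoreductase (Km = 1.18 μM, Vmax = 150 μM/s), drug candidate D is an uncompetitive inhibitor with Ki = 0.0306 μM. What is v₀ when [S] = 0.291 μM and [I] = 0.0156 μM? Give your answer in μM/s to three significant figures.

α = 1 + [I]/Ki = 1 + 0.0156/0.0306 = 1.510.
For an uncompetitive inhibitor, both parameters are divided by α, giving Vmax/α and Km/α: Km,app = 0.782 μM, Vmax,app = 99.4 μM/s.
v = Vmax,app·[S]/(Km,app + [S]) = 99.4 × 0.291/(0.782 + 0.291) = 27.0 μM/s.

27.0 μM/s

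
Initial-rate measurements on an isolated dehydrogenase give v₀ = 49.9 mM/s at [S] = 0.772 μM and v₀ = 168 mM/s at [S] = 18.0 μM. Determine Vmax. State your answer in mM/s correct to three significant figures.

In reciprocal form, 1/v = (Km/Vmax)·(1/[S]) + 1/Vmax. The two points give (1/[S], 1/v) = (1.295, 0.02004) and (0.05556, 0.005952).
Slope = (0.02004 − 0.005952)/(1.295 − 0.05556) = 0.01136; intercept = 0.02004 − 0.01136×1.295 = 0.005321.
Vmax = 1/intercept = 188 mM/s; Km = slope × Vmax = 0.01136 × 188 = 2.14 μM.

188 mM/s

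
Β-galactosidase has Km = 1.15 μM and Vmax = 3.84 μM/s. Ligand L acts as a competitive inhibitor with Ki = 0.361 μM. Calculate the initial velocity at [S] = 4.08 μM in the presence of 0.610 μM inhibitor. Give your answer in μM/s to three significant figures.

With α = 1 + [I]/Ki = 1 + 0.610/0.361 = 2.690, the competitive rate law is v = Vmax[S] / (αKm + [S]).
v = 3.84×4.08 / (2.690×1.15 + 4.08) = 15.67/7.173 = 2.18 μM/s.

2.18 μM/s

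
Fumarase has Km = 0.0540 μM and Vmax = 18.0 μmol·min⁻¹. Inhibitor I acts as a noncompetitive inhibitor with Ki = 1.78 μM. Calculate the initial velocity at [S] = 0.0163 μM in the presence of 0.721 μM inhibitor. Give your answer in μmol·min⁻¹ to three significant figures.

α = 1 + [I]/Ki = 1 + 0.721/1.78 = 1.405.
For a noncompetitive inhibitor, Vmax is reduced to Vmax/α while Km is unchanged: Km,app = 0.0540 μM, Vmax,app = 12.8 μmol·min⁻¹.
v = Vmax,app·[S]/(Km,app + [S]) = 12.8 × 0.0163/(0.0540 + 0.0163) = 2.97 μmol·min⁻¹.

2.97 μmol·min⁻¹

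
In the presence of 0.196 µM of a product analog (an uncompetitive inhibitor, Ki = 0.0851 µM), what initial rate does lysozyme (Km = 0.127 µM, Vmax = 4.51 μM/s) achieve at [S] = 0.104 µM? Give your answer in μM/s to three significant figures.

0.997 μM/s

With α = 1 + [I]/Ki = 1 + 0.196/0.0851 = 3.303, the uncompetitive rate law is v = (Vmax/α)·[S] / (Km/α + [S]).
v = (4.51/3.303)×0.104 / (0.127/3.303 + 0.104) = 0.1420/0.1424 = 0.997 μM/s.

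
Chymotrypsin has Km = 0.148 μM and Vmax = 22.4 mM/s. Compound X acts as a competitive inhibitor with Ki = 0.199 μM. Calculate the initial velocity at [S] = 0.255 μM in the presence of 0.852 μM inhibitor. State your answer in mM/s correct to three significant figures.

5.51 mM/s

α = 1 + [I]/Ki = 1 + 0.852/0.199 = 5.281.
For a competitive inhibitor, Vmax is unchanged and the apparent Km becomes α·Km: Km,app = 0.782 μM, Vmax,app = 22.4 mM/s.
v = Vmax,app·[S]/(Km,app + [S]) = 22.4 × 0.255/(0.782 + 0.255) = 5.51 mM/s.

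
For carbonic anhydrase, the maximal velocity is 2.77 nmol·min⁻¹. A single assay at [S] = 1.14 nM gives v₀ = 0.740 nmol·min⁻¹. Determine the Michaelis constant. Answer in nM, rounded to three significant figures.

v/Vmax = 0.740/2.77 = 0.2671 = [S]/(Km+[S]).
So Km + [S] = [S]/0.2671 = 4.267 nM, giving Km = 4.267 − 1.14 = 3.13 nM.

3.13 nM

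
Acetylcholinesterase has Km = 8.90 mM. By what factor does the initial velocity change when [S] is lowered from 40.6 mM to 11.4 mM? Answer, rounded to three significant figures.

0.685

The fractional saturations are [S]/(Km+[S]) = 40.6/49.50 = 0.8202 and 11.4/20.30 = 0.5616.
v₂/v₁ is just their ratio: 0.5616/0.8202 = 0.685.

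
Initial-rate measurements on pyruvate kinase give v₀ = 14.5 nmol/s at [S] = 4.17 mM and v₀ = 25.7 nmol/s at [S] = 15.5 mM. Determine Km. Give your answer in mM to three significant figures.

6.16 mM

From v = Vmax[S]/(Km+[S]), each point gives Vmax = v(Km+[S])/[S].
Equating: 14.5(Km+4.17)/4.17 = 25.7(Km+15.5)/15.5.
3.477·Km + 14.5 = 1.658·Km + 25.7, so (3.477 − 1.658)·Km = 25.7 − 14.5.
Km = 11.20/1.819 = 6.16 mM; then Vmax = 14.5(6.16+4.17)/4.17 = 35.9 nmol/s.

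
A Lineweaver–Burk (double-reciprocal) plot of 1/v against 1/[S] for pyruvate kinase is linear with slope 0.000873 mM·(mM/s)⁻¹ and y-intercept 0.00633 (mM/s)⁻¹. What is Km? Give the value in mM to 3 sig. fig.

y-intercept = 1/Vmax ⇒ Vmax = 158 mM/s; slope = Km/Vmax ⇒ Km = slope × Vmax.
Km = 0.000873 × 158 = 0.138 mM.

0.138 mM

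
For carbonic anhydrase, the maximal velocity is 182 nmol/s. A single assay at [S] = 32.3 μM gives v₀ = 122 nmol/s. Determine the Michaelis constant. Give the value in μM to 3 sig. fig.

v/Vmax = 122/182 = 0.6703 = [S]/(Km+[S]).
So Km + [S] = [S]/0.6703 = 48.19 μM, giving Km = 48.19 − 32.3 = 15.9 μM.

15.9 μM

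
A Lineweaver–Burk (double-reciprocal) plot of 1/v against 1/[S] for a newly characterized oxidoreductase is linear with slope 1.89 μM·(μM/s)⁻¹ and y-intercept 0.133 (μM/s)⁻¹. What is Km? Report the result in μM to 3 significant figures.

14.2 μM

y-intercept = 1/Vmax ⇒ Vmax = 7.52 μM/s; slope = Km/Vmax ⇒ Km = slope × Vmax.
Km = 1.89 × 7.52 = 14.2 μM.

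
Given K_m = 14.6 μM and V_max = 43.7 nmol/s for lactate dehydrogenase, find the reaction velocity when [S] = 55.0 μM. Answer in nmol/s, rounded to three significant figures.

34.5 nmol/s

v = Vmax·[S]/(Km + [S]) = 43.7 × 55.0 / (14.6 + 55.0)
  = 2404 / 69.60 = 34.5 nmol/s.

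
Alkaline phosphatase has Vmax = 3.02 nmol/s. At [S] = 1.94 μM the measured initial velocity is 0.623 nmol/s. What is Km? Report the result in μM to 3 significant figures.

7.46 μM

From v = Vmax[S]/(Km+[S]), Km = [S](Vmax − v)/v.
Km = 1.94 × (3.02 − 0.623) / 0.623 = 4.650/0.623 = 7.46 μM.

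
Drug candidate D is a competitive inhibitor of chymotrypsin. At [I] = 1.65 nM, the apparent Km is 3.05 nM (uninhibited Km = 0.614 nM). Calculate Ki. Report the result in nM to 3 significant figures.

0.416 nM

Competitive: Km,app = α·Km with α = 1 + [I]/Ki.
α = Km,app/Km = 3.05/0.614 = 4.967.
Ki = [I]/(α − 1) = 1.65/3.967 = 0.416 nM.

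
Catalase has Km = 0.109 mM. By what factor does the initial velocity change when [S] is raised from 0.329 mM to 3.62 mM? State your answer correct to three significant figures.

1.29

The fractional saturations are [S]/(Km+[S]) = 0.329/0.4380 = 0.7511 and 3.62/3.729 = 0.9708.
v₂/v₁ is just their ratio: 0.9708/0.7511 = 1.29.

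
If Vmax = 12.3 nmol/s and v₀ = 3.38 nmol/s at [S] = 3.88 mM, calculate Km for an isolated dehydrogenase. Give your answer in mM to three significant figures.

10.2 mM

From v = Vmax[S]/(Km+[S]), Km = [S](Vmax − v)/v.
Km = 3.88 × (12.3 − 3.38) / 3.38 = 34.61/3.38 = 10.2 mM.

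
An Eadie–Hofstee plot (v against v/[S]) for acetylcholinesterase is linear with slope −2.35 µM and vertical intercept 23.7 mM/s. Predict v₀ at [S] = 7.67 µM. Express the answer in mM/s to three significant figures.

18.1 mM/s

In the Eadie–Hofstee form v = Vmax − Km·(v/[S]), the slope is −Km and the intercept is Vmax, so Km = 2.35 µM and Vmax = 23.7 mM/s.
v = 23.7 × 7.67/(2.35 + 7.67) = 18.1 mM/s.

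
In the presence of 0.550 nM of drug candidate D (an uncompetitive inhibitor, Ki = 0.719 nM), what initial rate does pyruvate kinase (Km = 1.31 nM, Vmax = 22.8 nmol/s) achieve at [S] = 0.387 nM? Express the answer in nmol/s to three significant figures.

4.43 nmol/s

With α = 1 + [I]/Ki = 1 + 0.550/0.719 = 1.765, the uncompetitive rate law is v = (Vmax/α)·[S] / (Km/α + [S]).
v = (22.8/1.765)×0.387 / (1.31/1.765 + 0.387) = 4.999/1.129 = 4.43 nmol/s.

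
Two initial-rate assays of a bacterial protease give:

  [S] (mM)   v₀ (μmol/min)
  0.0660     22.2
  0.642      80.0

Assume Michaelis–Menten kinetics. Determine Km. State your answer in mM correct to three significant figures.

0.273 mM

From v = Vmax[S]/(Km+[S]), each point gives Vmax = v(Km+[S])/[S].
Equating: 22.2(Km+0.0660)/0.0660 = 80.0(Km+0.642)/0.642.
336.4·Km + 22.2 = 124.6·Km + 80.0, so (336.4 − 124.6)·Km = 80.0 − 22.2.
Km = 57.80/211.8 = 0.273 mM; then Vmax = 22.2(0.273+0.0660)/0.0660 = 114 μmol/min.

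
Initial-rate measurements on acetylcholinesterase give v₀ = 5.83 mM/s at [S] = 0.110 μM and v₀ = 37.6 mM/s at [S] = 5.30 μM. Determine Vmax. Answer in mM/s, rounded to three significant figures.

42.5 mM/s

In reciprocal form, 1/v = (Km/Vmax)·(1/[S]) + 1/Vmax. The two points give (1/[S], 1/v) = (9.091, 0.1715) and (0.1887, 0.02660).
Slope = (0.1715 − 0.02660)/(9.091 − 0.1887) = 0.01628; intercept = 0.1715 − 0.01628×9.091 = 0.02352.
Vmax = 1/intercept = 42.5 mM/s; Km = slope × Vmax = 0.01628 × 42.5 = 0.692 μM.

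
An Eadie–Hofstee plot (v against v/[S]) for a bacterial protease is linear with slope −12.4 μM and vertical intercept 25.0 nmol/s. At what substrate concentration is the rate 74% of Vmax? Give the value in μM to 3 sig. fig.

The Eadie–Hofstee slope gives Km = 12.4 μM (slope = −Km).
v/Vmax = [S]/(Km+[S]) = 0.74 ⇒ [S] = Km·0.74/(1−0.74) = 12.4 × 2.846 = 35.3 μM.

35.3 μM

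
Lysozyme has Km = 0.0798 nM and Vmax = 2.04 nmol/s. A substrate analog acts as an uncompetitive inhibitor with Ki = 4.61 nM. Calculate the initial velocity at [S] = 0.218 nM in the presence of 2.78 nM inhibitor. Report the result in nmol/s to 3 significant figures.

With α = 1 + [I]/Ki = 1 + 2.78/4.61 = 1.603, the uncompetitive rate law is v = (Vmax/α)·[S] / (Km/α + [S]).
v = (2.04/1.603)×0.218 / (0.0798/1.603 + 0.218) = 0.2774/0.2678 = 1.04 nmol/s.

1.04 nmol/s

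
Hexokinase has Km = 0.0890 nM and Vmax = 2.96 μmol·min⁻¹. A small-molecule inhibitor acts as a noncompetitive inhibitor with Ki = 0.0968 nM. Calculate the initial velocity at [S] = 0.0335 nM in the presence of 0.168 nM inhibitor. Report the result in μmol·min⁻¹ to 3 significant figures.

0.296 μmol·min⁻¹

α = 1 + [I]/Ki = 1 + 0.168/0.0968 = 2.736.
For a noncompetitive inhibitor, Vmax is reduced to Vmax/α while Km is unchanged: Km,app = 0.0890 nM, Vmax,app = 1.08 μmol·min⁻¹.
v = Vmax,app·[S]/(Km,app + [S]) = 1.08 × 0.0335/(0.0890 + 0.0335) = 0.296 μmol·min⁻¹.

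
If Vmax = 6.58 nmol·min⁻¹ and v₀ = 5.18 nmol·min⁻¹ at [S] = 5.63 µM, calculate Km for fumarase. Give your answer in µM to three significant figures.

1.52 µM

v/Vmax = 5.18/6.58 = 0.7872 = [S]/(Km+[S]).
So Km + [S] = [S]/0.7872 = 7.152 µM, giving Km = 7.152 − 5.63 = 1.52 µM.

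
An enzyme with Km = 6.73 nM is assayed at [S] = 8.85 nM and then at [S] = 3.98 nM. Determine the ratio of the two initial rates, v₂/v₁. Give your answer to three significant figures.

0.654

The fractional saturations are [S]/(Km+[S]) = 8.85/15.58 = 0.5680 and 3.98/10.71 = 0.3716.
v₂/v₁ is just their ratio: 0.3716/0.5680 = 0.654.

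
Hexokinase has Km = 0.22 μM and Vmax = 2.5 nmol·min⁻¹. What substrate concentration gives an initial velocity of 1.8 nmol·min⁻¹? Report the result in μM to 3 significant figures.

The required fractional saturation is v/Vmax = 1.8/2.5 = 0.7200.
Then [S]/(Km+[S]) = 0.7200 ⇒ [S] = 0.22 × 0.7200/(1 − 0.7200) = 0.566 μM.

0.566 μM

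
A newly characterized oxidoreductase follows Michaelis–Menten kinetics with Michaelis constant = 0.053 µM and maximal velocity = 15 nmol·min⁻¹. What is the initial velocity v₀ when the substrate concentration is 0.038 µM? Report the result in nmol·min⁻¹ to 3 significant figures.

6.26 nmol·min⁻¹

v = Vmax·[S]/(Km + [S]) = 15 × 0.038 / (0.053 + 0.038)
  = 0.5700 / 0.09100 = 6.26 nmol·min⁻¹.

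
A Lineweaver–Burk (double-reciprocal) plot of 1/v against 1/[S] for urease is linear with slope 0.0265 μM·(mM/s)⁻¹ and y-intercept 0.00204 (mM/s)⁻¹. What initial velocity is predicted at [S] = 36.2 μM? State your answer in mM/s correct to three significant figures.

361 mM/s

The y-intercept is 1/Vmax, so Vmax = 1/0.00204 = 490 mM/s.
The slope is Km/Vmax, so Km = 0.0265 × 490 = 13.0 μM.
Then v = 490 × 36.2/(13.0 + 36.2) = 361 mM/s.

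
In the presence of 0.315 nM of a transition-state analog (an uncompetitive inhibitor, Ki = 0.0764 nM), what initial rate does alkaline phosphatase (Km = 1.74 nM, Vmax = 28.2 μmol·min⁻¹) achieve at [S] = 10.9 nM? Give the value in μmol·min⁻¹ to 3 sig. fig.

With α = 1 + [I]/Ki = 1 + 0.315/0.0764 = 5.123, the uncompetitive rate law is v = (Vmax/α)·[S] / (Km/α + [S]).
v = (28.2/5.123)×10.9 / (1.74/5.123 + 10.9) = 60.00/11.24 = 5.34 μmol·min⁻¹.

5.34 μmol·min⁻¹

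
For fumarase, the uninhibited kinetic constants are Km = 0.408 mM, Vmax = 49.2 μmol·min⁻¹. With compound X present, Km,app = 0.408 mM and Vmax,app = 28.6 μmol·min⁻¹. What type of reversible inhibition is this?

Vmax decreases (49.2 → 28.6 μmol·min⁻¹) while Km is unchanged — pure noncompetitive inhibition.

noncompetitive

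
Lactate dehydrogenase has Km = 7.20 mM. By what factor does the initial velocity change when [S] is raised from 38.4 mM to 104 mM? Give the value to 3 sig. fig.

1.11

The fractional saturations are [S]/(Km+[S]) = 38.4/45.60 = 0.8421 and 104/111.2 = 0.9353.
v₂/v₁ is just their ratio: 0.9353/0.8421 = 1.11.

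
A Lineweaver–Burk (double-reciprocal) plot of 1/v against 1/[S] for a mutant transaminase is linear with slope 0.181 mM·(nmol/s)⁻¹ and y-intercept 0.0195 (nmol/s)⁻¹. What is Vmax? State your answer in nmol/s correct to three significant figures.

The y-intercept of a Lineweaver–Burk plot equals 1/Vmax, so Vmax = 1/0.0195 = 51.3 nmol/s.

51.3 nmol/s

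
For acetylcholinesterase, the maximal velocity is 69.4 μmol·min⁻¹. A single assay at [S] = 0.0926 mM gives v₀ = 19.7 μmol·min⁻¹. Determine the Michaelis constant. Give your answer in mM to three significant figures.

0.234 mM

v/Vmax = 19.7/69.4 = 0.2839 = [S]/(Km+[S]).
So Km + [S] = [S]/0.2839 = 0.3262 mM, giving Km = 0.3262 − 0.0926 = 0.234 mM.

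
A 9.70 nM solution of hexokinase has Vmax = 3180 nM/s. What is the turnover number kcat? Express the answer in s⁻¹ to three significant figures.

kcat = Vmax/[E]total = 3180 nM/s / 9.70 nM = 328 s⁻¹.

328 s⁻¹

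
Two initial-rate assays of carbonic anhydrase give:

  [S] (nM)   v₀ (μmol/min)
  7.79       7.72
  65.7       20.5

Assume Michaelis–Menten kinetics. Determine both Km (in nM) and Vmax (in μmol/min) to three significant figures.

From v = Vmax[S]/(Km+[S]), each point gives Vmax = v(Km+[S])/[S].
Equating: 7.72(Km+7.79)/7.79 = 20.5(Km+65.7)/65.7.
0.9910·Km + 7.72 = 0.3120·Km + 20.5, so (0.9910 − 0.3120)·Km = 20.5 − 7.72.
Km = 12.78/0.6790 = 18.8 nM; then Vmax = 7.72(18.8+7.79)/7.79 = 26.4 μmol/min.

Km = 18.8 nM; Vmax = 26.4 μmol/min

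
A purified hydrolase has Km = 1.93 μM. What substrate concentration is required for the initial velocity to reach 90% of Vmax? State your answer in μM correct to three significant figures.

v/Vmax = [S]/(Km+[S]) = 0.9, so [S] = Km·0.9/(1 − 0.9) = 1.93 × 9.000.
[S] = 17.4 μM.

17.4 μM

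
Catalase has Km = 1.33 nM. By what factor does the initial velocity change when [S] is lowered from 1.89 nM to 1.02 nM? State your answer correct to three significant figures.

0.739

Since Vmax cancels, v₂/v₁ = [S]₂(Km+[S]₁) / [S]₁(Km+[S]₂).
= 1.02×(1.33+1.89) / (1.89×(1.33+1.02)) = 3.284/4.442 = 0.739.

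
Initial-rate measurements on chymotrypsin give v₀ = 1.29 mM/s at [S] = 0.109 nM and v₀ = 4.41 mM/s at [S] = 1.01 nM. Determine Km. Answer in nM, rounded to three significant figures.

From v = Vmax[S]/(Km+[S]), each point gives Vmax = v(Km+[S])/[S].
Equating: 1.29(Km+0.109)/0.109 = 4.41(Km+1.01)/1.01.
11.83·Km + 1.29 = 4.366·Km + 4.41, so (11.83 − 4.366)·Km = 4.41 − 1.29.
Km = 3.120/7.469 = 0.418 nM; then Vmax = 1.29(0.418+0.109)/0.109 = 6.23 mM/s.

0.418 nM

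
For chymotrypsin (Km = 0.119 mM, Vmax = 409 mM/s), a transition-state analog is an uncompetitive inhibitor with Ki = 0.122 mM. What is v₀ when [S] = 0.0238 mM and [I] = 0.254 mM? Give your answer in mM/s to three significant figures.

With α = 1 + [I]/Ki = 1 + 0.254/0.122 = 3.082, the uncompetitive rate law is v = (Vmax/α)·[S] / (Km/α + [S]).
v = (409/3.082)×0.0238 / (0.119/3.082 + 0.0238) = 3.158/0.06241 = 50.6 mM/s.

50.6 mM/s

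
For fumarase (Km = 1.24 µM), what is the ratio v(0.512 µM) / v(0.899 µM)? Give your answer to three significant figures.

Since Vmax cancels, v₂/v₁ = [S]₂(Km+[S]₁) / [S]₁(Km+[S]₂).
= 0.512×(1.24+0.899) / (0.899×(1.24+0.512)) = 1.095/1.575 = 0.695.

0.695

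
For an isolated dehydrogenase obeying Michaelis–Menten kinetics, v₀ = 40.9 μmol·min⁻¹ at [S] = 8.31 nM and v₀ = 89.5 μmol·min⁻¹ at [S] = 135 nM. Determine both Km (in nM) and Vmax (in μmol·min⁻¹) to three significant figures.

In reciprocal form, 1/v = (Km/Vmax)·(1/[S]) + 1/Vmax. The two points give (1/[S], 1/v) = (0.1203, 0.02445) and (0.007407, 0.01117).
Slope = (0.02445 − 0.01117)/(0.1203 − 0.007407) = 0.1176; intercept = 0.02445 − 0.1176×0.1203 = 0.01030.
Vmax = 1/intercept = 97.1 μmol·min⁻¹; Km = slope × Vmax = 0.1176 × 97.1 = 11.4 nM.

Km = 11.4 nM; Vmax = 97.1 μmol·min⁻¹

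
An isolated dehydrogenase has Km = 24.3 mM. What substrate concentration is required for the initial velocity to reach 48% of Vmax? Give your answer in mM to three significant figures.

22.4 mM

v/Vmax = [S]/(Km+[S]) = 0.48, so [S] = Km·0.48/(1 − 0.48) = 24.3 × 0.9231.
[S] = 22.4 mM.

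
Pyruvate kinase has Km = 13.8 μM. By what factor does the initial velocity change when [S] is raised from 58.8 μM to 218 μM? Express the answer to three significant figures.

Since Vmax cancels, v₂/v₁ = [S]₂(Km+[S]₁) / [S]₁(Km+[S]₂).
= 218×(13.8+58.8) / (58.8×(13.8+218)) = 15830/13630 = 1.16.

1.16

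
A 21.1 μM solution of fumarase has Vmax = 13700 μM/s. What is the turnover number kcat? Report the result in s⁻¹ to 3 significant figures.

kcat = Vmax/[E]total = 13700 μM/s / 21.1 μM = 649 s⁻¹.

649 s⁻¹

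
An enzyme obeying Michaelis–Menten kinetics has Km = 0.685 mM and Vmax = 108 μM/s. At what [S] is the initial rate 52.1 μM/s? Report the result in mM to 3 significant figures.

Rearranging v = Vmax[S]/(Km+[S]) gives [S] = Km·v/(Vmax − v).
[S] = 0.685 × 52.1 / (108 − 52.1) = 35.69/55.90 = 0.638 mM.

0.638 mM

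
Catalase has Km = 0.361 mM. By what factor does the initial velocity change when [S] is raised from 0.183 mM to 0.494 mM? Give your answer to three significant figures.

1.72

Since Vmax cancels, v₂/v₁ = [S]₂(Km+[S]₁) / [S]₁(Km+[S]₂).
= 0.494×(0.361+0.183) / (0.183×(0.361+0.494)) = 0.2687/0.1565 = 1.72.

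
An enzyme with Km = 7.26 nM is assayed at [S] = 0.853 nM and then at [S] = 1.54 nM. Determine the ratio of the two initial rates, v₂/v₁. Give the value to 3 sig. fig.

1.66

Since Vmax cancels, v₂/v₁ = [S]₂(Km+[S]₁) / [S]₁(Km+[S]₂).
= 1.54×(7.26+0.853) / (0.853×(7.26+1.54)) = 12.49/7.506 = 1.66.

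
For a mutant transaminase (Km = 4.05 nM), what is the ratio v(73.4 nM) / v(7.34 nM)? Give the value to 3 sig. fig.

1.47

Since Vmax cancels, v₂/v₁ = [S]₂(Km+[S]₁) / [S]₁(Km+[S]₂).
= 73.4×(4.05+7.34) / (7.34×(4.05+73.4)) = 836.0/568.5 = 1.47.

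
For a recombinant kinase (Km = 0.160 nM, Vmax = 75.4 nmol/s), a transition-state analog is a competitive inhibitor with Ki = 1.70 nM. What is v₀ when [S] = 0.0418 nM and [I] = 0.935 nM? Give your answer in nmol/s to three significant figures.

α = 1 + [I]/Ki = 1 + 0.935/1.70 = 1.550.
For a competitive inhibitor, Vmax is unchanged and the apparent Km becomes α·Km: Km,app = 0.248 nM, Vmax,app = 75.4 nmol/s.
v = Vmax,app·[S]/(Km,app + [S]) = 75.4 × 0.0418/(0.248 + 0.0418) = 10.9 nmol/s.

10.9 nmol/s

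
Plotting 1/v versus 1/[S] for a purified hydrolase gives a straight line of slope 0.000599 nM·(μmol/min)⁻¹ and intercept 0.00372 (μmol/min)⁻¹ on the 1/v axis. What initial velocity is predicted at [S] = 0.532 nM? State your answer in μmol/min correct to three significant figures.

The y-intercept is 1/Vmax, so Vmax = 1/0.00372 = 269 μmol/min.
The slope is Km/Vmax, so Km = 0.000599 × 269 = 0.161 nM.
Then v = 269 × 0.532/(0.161 + 0.532) = 206 μmol/min.

206 μmol/min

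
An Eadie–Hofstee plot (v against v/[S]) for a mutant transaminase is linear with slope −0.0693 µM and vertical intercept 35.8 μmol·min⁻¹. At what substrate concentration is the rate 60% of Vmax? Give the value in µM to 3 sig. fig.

0.104 µM

The Eadie–Hofstee slope gives Km = 0.0693 µM (slope = −Km).
v/Vmax = [S]/(Km+[S]) = 0.6 ⇒ [S] = Km·0.6/(1−0.6) = 0.0693 × 1.500 = 0.104 µM.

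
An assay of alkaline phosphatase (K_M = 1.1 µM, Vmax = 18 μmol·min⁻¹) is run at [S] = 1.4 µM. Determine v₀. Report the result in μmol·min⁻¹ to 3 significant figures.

v = Vmax·[S]/(Km + [S]) = 18 × 1.4 / (1.1 + 1.4)
  = 25.20 / 2.500 = 10.1 μmol·min⁻¹.

10.1 μmol·min⁻¹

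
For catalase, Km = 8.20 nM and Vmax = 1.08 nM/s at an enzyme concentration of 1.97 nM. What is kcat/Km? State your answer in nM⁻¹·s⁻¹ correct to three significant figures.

kcat = Vmax/[E]total = 1.08/1.97 = 0.548 s⁻¹.
kcat/Km = 0.548/8.20 = 0.0669 nM⁻¹·s⁻¹.

0.0669 nM⁻¹·s⁻¹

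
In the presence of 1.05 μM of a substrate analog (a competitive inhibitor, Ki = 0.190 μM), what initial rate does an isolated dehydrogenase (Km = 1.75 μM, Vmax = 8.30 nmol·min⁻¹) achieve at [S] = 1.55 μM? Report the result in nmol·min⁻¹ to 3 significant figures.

With α = 1 + [I]/Ki = 1 + 1.05/0.190 = 6.526, the competitive rate law is v = Vmax[S] / (αKm + [S]).
v = 8.30×1.55 / (6.526×1.75 + 1.55) = 12.87/12.97 = 0.992 nmol·min⁻¹.

0.992 nmol·min⁻¹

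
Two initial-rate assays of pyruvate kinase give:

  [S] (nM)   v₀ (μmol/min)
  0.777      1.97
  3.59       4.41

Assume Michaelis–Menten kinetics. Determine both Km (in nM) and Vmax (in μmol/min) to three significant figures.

In reciprocal form, 1/v = (Km/Vmax)·(1/[S]) + 1/Vmax. The two points give (1/[S], 1/v) = (1.287, 0.5076) and (0.2786, 0.2268).
Slope = (0.5076 − 0.2268)/(1.287 − 0.2786) = 0.2785; intercept = 0.5076 − 0.2785×1.287 = 0.1492.
Vmax = 1/intercept = 6.70 μmol/min; Km = slope × Vmax = 0.2785 × 6.70 = 1.87 nM.

Km = 1.87 nM; Vmax = 6.70 μmol/min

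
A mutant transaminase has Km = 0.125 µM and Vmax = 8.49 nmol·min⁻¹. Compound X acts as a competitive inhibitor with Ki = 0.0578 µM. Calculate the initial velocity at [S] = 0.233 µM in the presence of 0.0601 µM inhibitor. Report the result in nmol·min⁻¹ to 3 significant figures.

4.05 nmol·min⁻¹

With α = 1 + [I]/Ki = 1 + 0.0601/0.0578 = 2.040, the competitive rate law is v = Vmax[S] / (αKm + [S]).
v = 8.49×0.233 / (2.040×0.125 + 0.233) = 1.978/0.4880 = 4.05 nmol·min⁻¹.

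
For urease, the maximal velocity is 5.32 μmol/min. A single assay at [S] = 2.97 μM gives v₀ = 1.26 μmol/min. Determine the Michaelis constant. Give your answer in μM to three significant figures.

v/Vmax = 1.26/5.32 = 0.2368 = [S]/(Km+[S]).
So Km + [S] = [S]/0.2368 = 12.54 μM, giving Km = 12.54 − 2.97 = 9.57 μM.

9.57 μM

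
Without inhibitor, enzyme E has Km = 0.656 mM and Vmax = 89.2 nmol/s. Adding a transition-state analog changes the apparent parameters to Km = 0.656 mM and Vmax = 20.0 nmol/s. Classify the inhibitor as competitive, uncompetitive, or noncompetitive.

noncompetitive

Vmax decreases (89.2 → 20.0 nmol/s) while Km is unchanged — pure noncompetitive inhibition.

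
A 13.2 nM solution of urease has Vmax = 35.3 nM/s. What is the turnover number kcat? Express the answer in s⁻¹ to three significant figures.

kcat = Vmax/[E]total = 35.3 nM/s / 13.2 nM = 2.67 s⁻¹.

2.67 s⁻¹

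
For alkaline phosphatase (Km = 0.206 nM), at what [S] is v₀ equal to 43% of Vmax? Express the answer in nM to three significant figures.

v/Vmax = [S]/(Km+[S]) = 0.43, so [S] = Km·0.43/(1 − 0.43) = 0.206 × 0.7544.
[S] = 0.155 nM.

0.155 nM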